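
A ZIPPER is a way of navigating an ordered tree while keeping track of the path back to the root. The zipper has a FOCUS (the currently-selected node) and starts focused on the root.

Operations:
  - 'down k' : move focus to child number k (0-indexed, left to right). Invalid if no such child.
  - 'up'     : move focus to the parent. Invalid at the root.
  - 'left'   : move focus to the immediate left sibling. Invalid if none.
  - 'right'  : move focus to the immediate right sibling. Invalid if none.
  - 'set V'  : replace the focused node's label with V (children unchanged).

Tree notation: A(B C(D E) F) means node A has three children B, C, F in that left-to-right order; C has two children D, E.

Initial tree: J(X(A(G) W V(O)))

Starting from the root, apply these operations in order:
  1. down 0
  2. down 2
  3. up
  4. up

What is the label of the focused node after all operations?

Answer: J

Derivation:
Step 1 (down 0): focus=X path=0 depth=1 children=['A', 'W', 'V'] left=[] right=[] parent=J
Step 2 (down 2): focus=V path=0/2 depth=2 children=['O'] left=['A', 'W'] right=[] parent=X
Step 3 (up): focus=X path=0 depth=1 children=['A', 'W', 'V'] left=[] right=[] parent=J
Step 4 (up): focus=J path=root depth=0 children=['X'] (at root)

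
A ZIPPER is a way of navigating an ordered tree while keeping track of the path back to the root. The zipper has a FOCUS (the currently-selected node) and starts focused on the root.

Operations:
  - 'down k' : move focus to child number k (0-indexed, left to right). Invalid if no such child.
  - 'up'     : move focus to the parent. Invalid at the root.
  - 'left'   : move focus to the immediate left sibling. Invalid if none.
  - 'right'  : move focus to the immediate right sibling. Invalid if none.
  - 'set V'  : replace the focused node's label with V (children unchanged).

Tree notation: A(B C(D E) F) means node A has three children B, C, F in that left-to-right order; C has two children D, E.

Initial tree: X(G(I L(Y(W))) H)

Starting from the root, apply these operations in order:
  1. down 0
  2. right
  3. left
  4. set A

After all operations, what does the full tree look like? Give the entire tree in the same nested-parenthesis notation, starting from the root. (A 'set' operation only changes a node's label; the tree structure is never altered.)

Answer: X(A(I L(Y(W))) H)

Derivation:
Step 1 (down 0): focus=G path=0 depth=1 children=['I', 'L'] left=[] right=['H'] parent=X
Step 2 (right): focus=H path=1 depth=1 children=[] left=['G'] right=[] parent=X
Step 3 (left): focus=G path=0 depth=1 children=['I', 'L'] left=[] right=['H'] parent=X
Step 4 (set A): focus=A path=0 depth=1 children=['I', 'L'] left=[] right=['H'] parent=X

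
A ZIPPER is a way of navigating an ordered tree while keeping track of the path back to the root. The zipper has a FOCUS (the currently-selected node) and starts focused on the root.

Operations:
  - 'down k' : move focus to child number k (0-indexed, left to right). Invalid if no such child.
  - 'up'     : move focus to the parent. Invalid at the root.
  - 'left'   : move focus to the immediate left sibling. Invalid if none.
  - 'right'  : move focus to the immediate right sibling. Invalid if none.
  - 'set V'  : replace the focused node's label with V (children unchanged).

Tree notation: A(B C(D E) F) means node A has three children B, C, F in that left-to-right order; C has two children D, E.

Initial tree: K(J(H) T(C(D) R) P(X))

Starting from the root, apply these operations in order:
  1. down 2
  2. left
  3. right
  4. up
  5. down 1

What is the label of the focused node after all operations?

Answer: T

Derivation:
Step 1 (down 2): focus=P path=2 depth=1 children=['X'] left=['J', 'T'] right=[] parent=K
Step 2 (left): focus=T path=1 depth=1 children=['C', 'R'] left=['J'] right=['P'] parent=K
Step 3 (right): focus=P path=2 depth=1 children=['X'] left=['J', 'T'] right=[] parent=K
Step 4 (up): focus=K path=root depth=0 children=['J', 'T', 'P'] (at root)
Step 5 (down 1): focus=T path=1 depth=1 children=['C', 'R'] left=['J'] right=['P'] parent=K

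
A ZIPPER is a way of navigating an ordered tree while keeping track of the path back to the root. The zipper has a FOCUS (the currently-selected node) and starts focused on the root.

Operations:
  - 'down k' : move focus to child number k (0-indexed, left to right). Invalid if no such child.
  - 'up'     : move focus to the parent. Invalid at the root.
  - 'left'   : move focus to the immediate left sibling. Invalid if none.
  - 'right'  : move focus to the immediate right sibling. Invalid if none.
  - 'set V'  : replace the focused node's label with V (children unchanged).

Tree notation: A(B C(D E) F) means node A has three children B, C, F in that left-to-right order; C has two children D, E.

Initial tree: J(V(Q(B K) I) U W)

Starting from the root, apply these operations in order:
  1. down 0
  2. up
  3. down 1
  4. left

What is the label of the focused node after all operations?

Step 1 (down 0): focus=V path=0 depth=1 children=['Q', 'I'] left=[] right=['U', 'W'] parent=J
Step 2 (up): focus=J path=root depth=0 children=['V', 'U', 'W'] (at root)
Step 3 (down 1): focus=U path=1 depth=1 children=[] left=['V'] right=['W'] parent=J
Step 4 (left): focus=V path=0 depth=1 children=['Q', 'I'] left=[] right=['U', 'W'] parent=J

Answer: V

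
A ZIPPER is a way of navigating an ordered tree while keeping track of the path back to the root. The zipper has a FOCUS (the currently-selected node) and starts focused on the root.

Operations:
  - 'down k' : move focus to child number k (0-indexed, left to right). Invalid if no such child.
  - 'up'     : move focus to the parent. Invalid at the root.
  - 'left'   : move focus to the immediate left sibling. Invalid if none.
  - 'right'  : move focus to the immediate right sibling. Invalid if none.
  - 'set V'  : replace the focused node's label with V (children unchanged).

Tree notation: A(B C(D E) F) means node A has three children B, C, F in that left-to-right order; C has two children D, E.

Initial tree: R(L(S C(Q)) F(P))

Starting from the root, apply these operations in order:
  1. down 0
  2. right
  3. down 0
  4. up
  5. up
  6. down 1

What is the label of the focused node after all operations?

Step 1 (down 0): focus=L path=0 depth=1 children=['S', 'C'] left=[] right=['F'] parent=R
Step 2 (right): focus=F path=1 depth=1 children=['P'] left=['L'] right=[] parent=R
Step 3 (down 0): focus=P path=1/0 depth=2 children=[] left=[] right=[] parent=F
Step 4 (up): focus=F path=1 depth=1 children=['P'] left=['L'] right=[] parent=R
Step 5 (up): focus=R path=root depth=0 children=['L', 'F'] (at root)
Step 6 (down 1): focus=F path=1 depth=1 children=['P'] left=['L'] right=[] parent=R

Answer: F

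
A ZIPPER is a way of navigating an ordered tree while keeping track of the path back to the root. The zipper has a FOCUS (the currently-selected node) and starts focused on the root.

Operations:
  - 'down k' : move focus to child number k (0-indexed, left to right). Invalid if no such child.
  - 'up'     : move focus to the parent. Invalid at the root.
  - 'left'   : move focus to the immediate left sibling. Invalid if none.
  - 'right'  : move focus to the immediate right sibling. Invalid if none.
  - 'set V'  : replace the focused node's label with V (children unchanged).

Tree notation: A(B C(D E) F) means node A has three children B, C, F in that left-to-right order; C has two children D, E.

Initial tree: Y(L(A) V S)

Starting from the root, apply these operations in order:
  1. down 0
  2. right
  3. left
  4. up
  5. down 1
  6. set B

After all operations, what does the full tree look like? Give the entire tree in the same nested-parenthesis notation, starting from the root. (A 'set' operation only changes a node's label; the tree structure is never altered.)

Answer: Y(L(A) B S)

Derivation:
Step 1 (down 0): focus=L path=0 depth=1 children=['A'] left=[] right=['V', 'S'] parent=Y
Step 2 (right): focus=V path=1 depth=1 children=[] left=['L'] right=['S'] parent=Y
Step 3 (left): focus=L path=0 depth=1 children=['A'] left=[] right=['V', 'S'] parent=Y
Step 4 (up): focus=Y path=root depth=0 children=['L', 'V', 'S'] (at root)
Step 5 (down 1): focus=V path=1 depth=1 children=[] left=['L'] right=['S'] parent=Y
Step 6 (set B): focus=B path=1 depth=1 children=[] left=['L'] right=['S'] parent=Y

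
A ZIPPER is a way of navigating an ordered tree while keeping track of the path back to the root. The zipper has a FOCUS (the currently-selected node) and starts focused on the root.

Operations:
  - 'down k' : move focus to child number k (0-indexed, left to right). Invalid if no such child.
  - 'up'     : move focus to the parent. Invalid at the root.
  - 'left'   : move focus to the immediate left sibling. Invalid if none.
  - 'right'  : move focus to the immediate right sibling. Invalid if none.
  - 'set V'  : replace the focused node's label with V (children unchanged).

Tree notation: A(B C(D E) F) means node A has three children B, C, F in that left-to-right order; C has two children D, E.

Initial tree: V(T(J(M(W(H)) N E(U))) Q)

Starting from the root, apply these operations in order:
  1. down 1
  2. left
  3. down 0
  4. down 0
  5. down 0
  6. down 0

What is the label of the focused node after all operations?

Step 1 (down 1): focus=Q path=1 depth=1 children=[] left=['T'] right=[] parent=V
Step 2 (left): focus=T path=0 depth=1 children=['J'] left=[] right=['Q'] parent=V
Step 3 (down 0): focus=J path=0/0 depth=2 children=['M', 'N', 'E'] left=[] right=[] parent=T
Step 4 (down 0): focus=M path=0/0/0 depth=3 children=['W'] left=[] right=['N', 'E'] parent=J
Step 5 (down 0): focus=W path=0/0/0/0 depth=4 children=['H'] left=[] right=[] parent=M
Step 6 (down 0): focus=H path=0/0/0/0/0 depth=5 children=[] left=[] right=[] parent=W

Answer: H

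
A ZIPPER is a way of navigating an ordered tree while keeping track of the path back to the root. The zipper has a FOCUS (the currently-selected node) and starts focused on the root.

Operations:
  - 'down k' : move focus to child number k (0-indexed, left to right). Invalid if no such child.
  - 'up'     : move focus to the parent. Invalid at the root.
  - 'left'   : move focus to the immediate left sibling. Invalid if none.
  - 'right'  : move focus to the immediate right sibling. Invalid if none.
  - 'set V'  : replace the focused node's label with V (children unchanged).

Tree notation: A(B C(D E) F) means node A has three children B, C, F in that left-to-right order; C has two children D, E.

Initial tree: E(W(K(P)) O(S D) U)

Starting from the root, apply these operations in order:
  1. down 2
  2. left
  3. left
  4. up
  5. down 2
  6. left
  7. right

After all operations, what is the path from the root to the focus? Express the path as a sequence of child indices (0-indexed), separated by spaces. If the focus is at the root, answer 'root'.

Answer: 2

Derivation:
Step 1 (down 2): focus=U path=2 depth=1 children=[] left=['W', 'O'] right=[] parent=E
Step 2 (left): focus=O path=1 depth=1 children=['S', 'D'] left=['W'] right=['U'] parent=E
Step 3 (left): focus=W path=0 depth=1 children=['K'] left=[] right=['O', 'U'] parent=E
Step 4 (up): focus=E path=root depth=0 children=['W', 'O', 'U'] (at root)
Step 5 (down 2): focus=U path=2 depth=1 children=[] left=['W', 'O'] right=[] parent=E
Step 6 (left): focus=O path=1 depth=1 children=['S', 'D'] left=['W'] right=['U'] parent=E
Step 7 (right): focus=U path=2 depth=1 children=[] left=['W', 'O'] right=[] parent=E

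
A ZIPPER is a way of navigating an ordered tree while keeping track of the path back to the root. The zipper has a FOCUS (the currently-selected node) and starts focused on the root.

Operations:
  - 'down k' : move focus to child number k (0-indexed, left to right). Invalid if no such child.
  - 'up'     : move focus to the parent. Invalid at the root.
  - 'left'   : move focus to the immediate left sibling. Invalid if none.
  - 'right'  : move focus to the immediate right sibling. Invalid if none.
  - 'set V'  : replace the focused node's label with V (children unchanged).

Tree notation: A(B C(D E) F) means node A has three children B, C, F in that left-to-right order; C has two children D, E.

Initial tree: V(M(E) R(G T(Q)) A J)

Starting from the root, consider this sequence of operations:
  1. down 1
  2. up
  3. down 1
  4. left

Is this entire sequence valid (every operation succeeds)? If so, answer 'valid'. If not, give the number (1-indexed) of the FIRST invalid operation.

Answer: valid

Derivation:
Step 1 (down 1): focus=R path=1 depth=1 children=['G', 'T'] left=['M'] right=['A', 'J'] parent=V
Step 2 (up): focus=V path=root depth=0 children=['M', 'R', 'A', 'J'] (at root)
Step 3 (down 1): focus=R path=1 depth=1 children=['G', 'T'] left=['M'] right=['A', 'J'] parent=V
Step 4 (left): focus=M path=0 depth=1 children=['E'] left=[] right=['R', 'A', 'J'] parent=V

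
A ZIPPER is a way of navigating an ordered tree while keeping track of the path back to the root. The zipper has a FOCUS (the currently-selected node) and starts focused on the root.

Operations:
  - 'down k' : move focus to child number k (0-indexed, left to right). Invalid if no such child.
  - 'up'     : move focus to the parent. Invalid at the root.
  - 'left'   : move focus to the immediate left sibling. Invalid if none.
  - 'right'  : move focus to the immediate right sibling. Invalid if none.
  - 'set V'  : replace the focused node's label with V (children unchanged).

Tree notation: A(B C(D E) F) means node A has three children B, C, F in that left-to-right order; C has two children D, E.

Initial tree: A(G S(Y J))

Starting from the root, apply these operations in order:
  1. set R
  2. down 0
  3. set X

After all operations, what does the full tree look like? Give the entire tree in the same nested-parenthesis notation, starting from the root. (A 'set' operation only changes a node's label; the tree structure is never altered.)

Step 1 (set R): focus=R path=root depth=0 children=['G', 'S'] (at root)
Step 2 (down 0): focus=G path=0 depth=1 children=[] left=[] right=['S'] parent=R
Step 3 (set X): focus=X path=0 depth=1 children=[] left=[] right=['S'] parent=R

Answer: R(X S(Y J))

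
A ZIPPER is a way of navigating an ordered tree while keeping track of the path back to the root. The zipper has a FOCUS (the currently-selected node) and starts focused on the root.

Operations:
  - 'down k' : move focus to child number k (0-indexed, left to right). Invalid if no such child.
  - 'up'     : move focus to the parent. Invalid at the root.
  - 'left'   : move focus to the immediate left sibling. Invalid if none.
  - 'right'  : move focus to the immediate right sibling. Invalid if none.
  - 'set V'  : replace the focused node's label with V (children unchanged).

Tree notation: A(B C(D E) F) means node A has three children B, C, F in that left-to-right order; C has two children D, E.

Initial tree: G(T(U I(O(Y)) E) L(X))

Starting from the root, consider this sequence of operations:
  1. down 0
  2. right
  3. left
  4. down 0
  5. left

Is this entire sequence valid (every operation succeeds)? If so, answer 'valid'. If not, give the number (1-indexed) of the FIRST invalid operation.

Step 1 (down 0): focus=T path=0 depth=1 children=['U', 'I', 'E'] left=[] right=['L'] parent=G
Step 2 (right): focus=L path=1 depth=1 children=['X'] left=['T'] right=[] parent=G
Step 3 (left): focus=T path=0 depth=1 children=['U', 'I', 'E'] left=[] right=['L'] parent=G
Step 4 (down 0): focus=U path=0/0 depth=2 children=[] left=[] right=['I', 'E'] parent=T
Step 5 (left): INVALID

Answer: 5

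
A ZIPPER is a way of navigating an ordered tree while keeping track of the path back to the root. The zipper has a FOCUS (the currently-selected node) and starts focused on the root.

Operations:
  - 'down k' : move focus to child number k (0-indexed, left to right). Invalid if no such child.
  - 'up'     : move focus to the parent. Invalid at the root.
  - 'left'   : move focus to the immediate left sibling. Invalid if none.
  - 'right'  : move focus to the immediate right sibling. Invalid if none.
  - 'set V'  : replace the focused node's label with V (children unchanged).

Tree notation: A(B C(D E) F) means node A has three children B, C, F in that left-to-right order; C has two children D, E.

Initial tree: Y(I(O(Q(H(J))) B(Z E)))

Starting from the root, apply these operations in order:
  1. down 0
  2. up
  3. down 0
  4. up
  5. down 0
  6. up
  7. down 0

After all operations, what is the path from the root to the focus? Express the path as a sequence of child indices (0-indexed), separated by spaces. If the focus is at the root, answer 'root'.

Answer: 0

Derivation:
Step 1 (down 0): focus=I path=0 depth=1 children=['O', 'B'] left=[] right=[] parent=Y
Step 2 (up): focus=Y path=root depth=0 children=['I'] (at root)
Step 3 (down 0): focus=I path=0 depth=1 children=['O', 'B'] left=[] right=[] parent=Y
Step 4 (up): focus=Y path=root depth=0 children=['I'] (at root)
Step 5 (down 0): focus=I path=0 depth=1 children=['O', 'B'] left=[] right=[] parent=Y
Step 6 (up): focus=Y path=root depth=0 children=['I'] (at root)
Step 7 (down 0): focus=I path=0 depth=1 children=['O', 'B'] left=[] right=[] parent=Y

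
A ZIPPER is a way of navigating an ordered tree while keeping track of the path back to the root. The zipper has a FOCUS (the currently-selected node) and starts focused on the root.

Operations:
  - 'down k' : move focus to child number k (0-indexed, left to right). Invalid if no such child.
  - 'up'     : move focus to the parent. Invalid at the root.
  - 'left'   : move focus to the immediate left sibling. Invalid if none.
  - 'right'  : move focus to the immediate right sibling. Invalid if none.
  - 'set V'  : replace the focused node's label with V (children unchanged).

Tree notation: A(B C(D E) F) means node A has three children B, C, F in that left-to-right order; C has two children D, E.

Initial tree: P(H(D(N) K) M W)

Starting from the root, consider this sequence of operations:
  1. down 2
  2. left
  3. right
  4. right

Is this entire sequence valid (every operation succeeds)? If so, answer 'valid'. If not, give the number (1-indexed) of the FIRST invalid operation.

Step 1 (down 2): focus=W path=2 depth=1 children=[] left=['H', 'M'] right=[] parent=P
Step 2 (left): focus=M path=1 depth=1 children=[] left=['H'] right=['W'] parent=P
Step 3 (right): focus=W path=2 depth=1 children=[] left=['H', 'M'] right=[] parent=P
Step 4 (right): INVALID

Answer: 4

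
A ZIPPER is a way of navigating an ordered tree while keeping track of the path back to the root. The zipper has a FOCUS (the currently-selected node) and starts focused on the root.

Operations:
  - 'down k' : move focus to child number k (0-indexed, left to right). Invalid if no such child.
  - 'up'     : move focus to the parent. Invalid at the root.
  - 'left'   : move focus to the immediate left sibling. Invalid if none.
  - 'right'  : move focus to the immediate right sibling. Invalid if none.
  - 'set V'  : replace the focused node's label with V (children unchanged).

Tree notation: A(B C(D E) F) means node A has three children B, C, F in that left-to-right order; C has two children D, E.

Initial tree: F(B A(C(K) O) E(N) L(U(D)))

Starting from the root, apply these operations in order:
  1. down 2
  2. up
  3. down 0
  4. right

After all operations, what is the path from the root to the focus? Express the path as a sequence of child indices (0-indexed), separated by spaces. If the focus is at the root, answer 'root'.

Answer: 1

Derivation:
Step 1 (down 2): focus=E path=2 depth=1 children=['N'] left=['B', 'A'] right=['L'] parent=F
Step 2 (up): focus=F path=root depth=0 children=['B', 'A', 'E', 'L'] (at root)
Step 3 (down 0): focus=B path=0 depth=1 children=[] left=[] right=['A', 'E', 'L'] parent=F
Step 4 (right): focus=A path=1 depth=1 children=['C', 'O'] left=['B'] right=['E', 'L'] parent=F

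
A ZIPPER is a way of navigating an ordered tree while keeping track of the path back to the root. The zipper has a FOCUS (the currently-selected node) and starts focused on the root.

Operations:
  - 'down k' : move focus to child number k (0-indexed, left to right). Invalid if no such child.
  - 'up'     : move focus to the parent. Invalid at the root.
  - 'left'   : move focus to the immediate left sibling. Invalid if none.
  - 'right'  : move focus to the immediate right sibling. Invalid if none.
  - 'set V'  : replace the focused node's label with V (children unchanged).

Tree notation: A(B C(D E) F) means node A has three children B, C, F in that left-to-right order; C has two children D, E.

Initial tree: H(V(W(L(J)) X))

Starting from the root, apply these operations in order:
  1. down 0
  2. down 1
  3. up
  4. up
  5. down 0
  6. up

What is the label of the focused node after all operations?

Step 1 (down 0): focus=V path=0 depth=1 children=['W', 'X'] left=[] right=[] parent=H
Step 2 (down 1): focus=X path=0/1 depth=2 children=[] left=['W'] right=[] parent=V
Step 3 (up): focus=V path=0 depth=1 children=['W', 'X'] left=[] right=[] parent=H
Step 4 (up): focus=H path=root depth=0 children=['V'] (at root)
Step 5 (down 0): focus=V path=0 depth=1 children=['W', 'X'] left=[] right=[] parent=H
Step 6 (up): focus=H path=root depth=0 children=['V'] (at root)

Answer: H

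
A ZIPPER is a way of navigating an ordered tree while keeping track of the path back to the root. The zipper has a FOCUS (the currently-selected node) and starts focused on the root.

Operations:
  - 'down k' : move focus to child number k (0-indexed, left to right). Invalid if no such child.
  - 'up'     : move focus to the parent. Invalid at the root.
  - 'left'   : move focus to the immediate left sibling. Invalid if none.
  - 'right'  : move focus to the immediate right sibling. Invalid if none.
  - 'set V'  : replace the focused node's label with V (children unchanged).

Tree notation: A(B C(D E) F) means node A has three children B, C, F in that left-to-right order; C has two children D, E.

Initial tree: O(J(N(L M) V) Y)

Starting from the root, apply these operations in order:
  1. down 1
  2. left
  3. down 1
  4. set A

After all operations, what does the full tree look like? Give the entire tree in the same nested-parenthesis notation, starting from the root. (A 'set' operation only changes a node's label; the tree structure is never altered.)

Answer: O(J(N(L M) A) Y)

Derivation:
Step 1 (down 1): focus=Y path=1 depth=1 children=[] left=['J'] right=[] parent=O
Step 2 (left): focus=J path=0 depth=1 children=['N', 'V'] left=[] right=['Y'] parent=O
Step 3 (down 1): focus=V path=0/1 depth=2 children=[] left=['N'] right=[] parent=J
Step 4 (set A): focus=A path=0/1 depth=2 children=[] left=['N'] right=[] parent=J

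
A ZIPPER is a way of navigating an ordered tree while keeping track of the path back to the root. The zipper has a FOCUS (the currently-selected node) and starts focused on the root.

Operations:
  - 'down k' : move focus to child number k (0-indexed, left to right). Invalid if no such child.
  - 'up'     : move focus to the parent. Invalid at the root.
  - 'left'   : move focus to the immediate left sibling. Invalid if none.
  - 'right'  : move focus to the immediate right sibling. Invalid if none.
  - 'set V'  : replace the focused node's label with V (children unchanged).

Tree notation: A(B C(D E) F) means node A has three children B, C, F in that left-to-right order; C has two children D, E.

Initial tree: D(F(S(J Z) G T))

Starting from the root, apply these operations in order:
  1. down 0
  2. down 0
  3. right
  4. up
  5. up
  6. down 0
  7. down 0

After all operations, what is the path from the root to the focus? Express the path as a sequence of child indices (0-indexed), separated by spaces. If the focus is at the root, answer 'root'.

Step 1 (down 0): focus=F path=0 depth=1 children=['S', 'G', 'T'] left=[] right=[] parent=D
Step 2 (down 0): focus=S path=0/0 depth=2 children=['J', 'Z'] left=[] right=['G', 'T'] parent=F
Step 3 (right): focus=G path=0/1 depth=2 children=[] left=['S'] right=['T'] parent=F
Step 4 (up): focus=F path=0 depth=1 children=['S', 'G', 'T'] left=[] right=[] parent=D
Step 5 (up): focus=D path=root depth=0 children=['F'] (at root)
Step 6 (down 0): focus=F path=0 depth=1 children=['S', 'G', 'T'] left=[] right=[] parent=D
Step 7 (down 0): focus=S path=0/0 depth=2 children=['J', 'Z'] left=[] right=['G', 'T'] parent=F

Answer: 0 0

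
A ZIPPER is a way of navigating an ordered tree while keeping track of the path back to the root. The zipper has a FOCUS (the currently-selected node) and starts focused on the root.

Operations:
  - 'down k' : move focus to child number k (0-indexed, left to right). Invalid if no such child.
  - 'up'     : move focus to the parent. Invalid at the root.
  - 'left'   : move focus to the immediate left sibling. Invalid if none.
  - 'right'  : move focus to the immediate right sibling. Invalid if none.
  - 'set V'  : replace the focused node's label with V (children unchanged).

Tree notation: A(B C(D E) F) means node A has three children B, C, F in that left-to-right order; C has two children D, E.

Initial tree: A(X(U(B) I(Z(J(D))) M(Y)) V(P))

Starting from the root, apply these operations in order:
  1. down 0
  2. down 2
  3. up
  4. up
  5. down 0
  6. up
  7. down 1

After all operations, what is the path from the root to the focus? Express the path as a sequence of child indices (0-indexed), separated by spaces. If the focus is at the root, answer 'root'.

Answer: 1

Derivation:
Step 1 (down 0): focus=X path=0 depth=1 children=['U', 'I', 'M'] left=[] right=['V'] parent=A
Step 2 (down 2): focus=M path=0/2 depth=2 children=['Y'] left=['U', 'I'] right=[] parent=X
Step 3 (up): focus=X path=0 depth=1 children=['U', 'I', 'M'] left=[] right=['V'] parent=A
Step 4 (up): focus=A path=root depth=0 children=['X', 'V'] (at root)
Step 5 (down 0): focus=X path=0 depth=1 children=['U', 'I', 'M'] left=[] right=['V'] parent=A
Step 6 (up): focus=A path=root depth=0 children=['X', 'V'] (at root)
Step 7 (down 1): focus=V path=1 depth=1 children=['P'] left=['X'] right=[] parent=A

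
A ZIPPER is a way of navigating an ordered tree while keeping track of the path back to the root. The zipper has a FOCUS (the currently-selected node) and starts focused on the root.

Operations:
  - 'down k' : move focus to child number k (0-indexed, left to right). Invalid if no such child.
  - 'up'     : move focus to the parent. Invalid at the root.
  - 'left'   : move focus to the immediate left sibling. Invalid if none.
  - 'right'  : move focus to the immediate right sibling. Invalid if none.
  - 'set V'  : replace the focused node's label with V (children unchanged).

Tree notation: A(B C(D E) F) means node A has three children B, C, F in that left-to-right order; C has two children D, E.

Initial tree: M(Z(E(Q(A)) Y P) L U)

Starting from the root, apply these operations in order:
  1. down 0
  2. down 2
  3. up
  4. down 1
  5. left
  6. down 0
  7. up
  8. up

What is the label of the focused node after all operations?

Step 1 (down 0): focus=Z path=0 depth=1 children=['E', 'Y', 'P'] left=[] right=['L', 'U'] parent=M
Step 2 (down 2): focus=P path=0/2 depth=2 children=[] left=['E', 'Y'] right=[] parent=Z
Step 3 (up): focus=Z path=0 depth=1 children=['E', 'Y', 'P'] left=[] right=['L', 'U'] parent=M
Step 4 (down 1): focus=Y path=0/1 depth=2 children=[] left=['E'] right=['P'] parent=Z
Step 5 (left): focus=E path=0/0 depth=2 children=['Q'] left=[] right=['Y', 'P'] parent=Z
Step 6 (down 0): focus=Q path=0/0/0 depth=3 children=['A'] left=[] right=[] parent=E
Step 7 (up): focus=E path=0/0 depth=2 children=['Q'] left=[] right=['Y', 'P'] parent=Z
Step 8 (up): focus=Z path=0 depth=1 children=['E', 'Y', 'P'] left=[] right=['L', 'U'] parent=M

Answer: Z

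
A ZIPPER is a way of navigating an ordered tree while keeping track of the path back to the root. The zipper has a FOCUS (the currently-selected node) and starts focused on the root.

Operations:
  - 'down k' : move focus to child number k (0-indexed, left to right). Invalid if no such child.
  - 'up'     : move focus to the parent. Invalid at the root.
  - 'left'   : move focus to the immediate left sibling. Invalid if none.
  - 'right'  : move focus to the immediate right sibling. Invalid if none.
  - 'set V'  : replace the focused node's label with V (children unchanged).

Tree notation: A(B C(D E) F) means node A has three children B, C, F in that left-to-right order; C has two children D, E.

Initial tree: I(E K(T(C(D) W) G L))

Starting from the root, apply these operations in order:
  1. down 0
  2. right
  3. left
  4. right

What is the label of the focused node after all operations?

Answer: K

Derivation:
Step 1 (down 0): focus=E path=0 depth=1 children=[] left=[] right=['K'] parent=I
Step 2 (right): focus=K path=1 depth=1 children=['T', 'G', 'L'] left=['E'] right=[] parent=I
Step 3 (left): focus=E path=0 depth=1 children=[] left=[] right=['K'] parent=I
Step 4 (right): focus=K path=1 depth=1 children=['T', 'G', 'L'] left=['E'] right=[] parent=I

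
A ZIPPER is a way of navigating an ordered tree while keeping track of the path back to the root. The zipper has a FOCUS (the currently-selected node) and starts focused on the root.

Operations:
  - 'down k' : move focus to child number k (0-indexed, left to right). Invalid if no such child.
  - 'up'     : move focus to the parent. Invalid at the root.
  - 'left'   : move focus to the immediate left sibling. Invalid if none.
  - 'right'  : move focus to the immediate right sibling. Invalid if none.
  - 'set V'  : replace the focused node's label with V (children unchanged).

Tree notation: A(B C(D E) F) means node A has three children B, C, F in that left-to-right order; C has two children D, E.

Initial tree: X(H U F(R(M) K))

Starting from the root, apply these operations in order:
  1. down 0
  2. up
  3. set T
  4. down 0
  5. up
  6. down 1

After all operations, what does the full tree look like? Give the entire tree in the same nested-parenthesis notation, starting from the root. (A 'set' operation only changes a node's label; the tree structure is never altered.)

Step 1 (down 0): focus=H path=0 depth=1 children=[] left=[] right=['U', 'F'] parent=X
Step 2 (up): focus=X path=root depth=0 children=['H', 'U', 'F'] (at root)
Step 3 (set T): focus=T path=root depth=0 children=['H', 'U', 'F'] (at root)
Step 4 (down 0): focus=H path=0 depth=1 children=[] left=[] right=['U', 'F'] parent=T
Step 5 (up): focus=T path=root depth=0 children=['H', 'U', 'F'] (at root)
Step 6 (down 1): focus=U path=1 depth=1 children=[] left=['H'] right=['F'] parent=T

Answer: T(H U F(R(M) K))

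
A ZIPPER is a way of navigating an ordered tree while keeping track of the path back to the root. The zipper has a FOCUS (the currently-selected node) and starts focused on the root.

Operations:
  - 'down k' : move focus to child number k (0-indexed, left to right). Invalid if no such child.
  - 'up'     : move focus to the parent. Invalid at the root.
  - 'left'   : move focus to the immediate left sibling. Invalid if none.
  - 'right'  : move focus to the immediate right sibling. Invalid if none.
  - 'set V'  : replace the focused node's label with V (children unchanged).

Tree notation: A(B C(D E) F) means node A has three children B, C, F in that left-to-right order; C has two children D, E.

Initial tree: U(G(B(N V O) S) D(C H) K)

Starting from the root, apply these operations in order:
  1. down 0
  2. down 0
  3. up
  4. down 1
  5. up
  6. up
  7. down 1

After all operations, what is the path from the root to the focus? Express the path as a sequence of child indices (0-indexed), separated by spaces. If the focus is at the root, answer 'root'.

Answer: 1

Derivation:
Step 1 (down 0): focus=G path=0 depth=1 children=['B', 'S'] left=[] right=['D', 'K'] parent=U
Step 2 (down 0): focus=B path=0/0 depth=2 children=['N', 'V', 'O'] left=[] right=['S'] parent=G
Step 3 (up): focus=G path=0 depth=1 children=['B', 'S'] left=[] right=['D', 'K'] parent=U
Step 4 (down 1): focus=S path=0/1 depth=2 children=[] left=['B'] right=[] parent=G
Step 5 (up): focus=G path=0 depth=1 children=['B', 'S'] left=[] right=['D', 'K'] parent=U
Step 6 (up): focus=U path=root depth=0 children=['G', 'D', 'K'] (at root)
Step 7 (down 1): focus=D path=1 depth=1 children=['C', 'H'] left=['G'] right=['K'] parent=U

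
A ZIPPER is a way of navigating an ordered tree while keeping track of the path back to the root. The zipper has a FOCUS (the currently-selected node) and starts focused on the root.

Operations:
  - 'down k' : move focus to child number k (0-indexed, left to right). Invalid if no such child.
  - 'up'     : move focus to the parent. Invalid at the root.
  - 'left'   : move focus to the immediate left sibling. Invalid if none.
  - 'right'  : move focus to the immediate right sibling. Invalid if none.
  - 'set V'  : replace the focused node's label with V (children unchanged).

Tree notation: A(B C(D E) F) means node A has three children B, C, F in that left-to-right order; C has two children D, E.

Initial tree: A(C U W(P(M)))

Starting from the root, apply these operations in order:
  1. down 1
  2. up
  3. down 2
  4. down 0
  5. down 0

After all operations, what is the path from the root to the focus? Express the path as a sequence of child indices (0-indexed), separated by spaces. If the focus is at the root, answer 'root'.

Answer: 2 0 0

Derivation:
Step 1 (down 1): focus=U path=1 depth=1 children=[] left=['C'] right=['W'] parent=A
Step 2 (up): focus=A path=root depth=0 children=['C', 'U', 'W'] (at root)
Step 3 (down 2): focus=W path=2 depth=1 children=['P'] left=['C', 'U'] right=[] parent=A
Step 4 (down 0): focus=P path=2/0 depth=2 children=['M'] left=[] right=[] parent=W
Step 5 (down 0): focus=M path=2/0/0 depth=3 children=[] left=[] right=[] parent=P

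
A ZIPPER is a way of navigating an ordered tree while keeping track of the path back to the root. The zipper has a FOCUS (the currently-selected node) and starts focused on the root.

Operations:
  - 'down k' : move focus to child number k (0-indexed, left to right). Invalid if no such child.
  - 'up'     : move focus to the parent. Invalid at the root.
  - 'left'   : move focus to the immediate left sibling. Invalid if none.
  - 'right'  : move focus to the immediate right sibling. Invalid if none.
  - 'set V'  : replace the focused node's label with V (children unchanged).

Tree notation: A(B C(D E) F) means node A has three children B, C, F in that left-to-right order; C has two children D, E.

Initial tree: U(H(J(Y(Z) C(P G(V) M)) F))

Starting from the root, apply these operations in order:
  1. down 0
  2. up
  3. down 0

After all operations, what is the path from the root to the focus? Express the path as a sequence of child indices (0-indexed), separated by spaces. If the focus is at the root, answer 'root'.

Step 1 (down 0): focus=H path=0 depth=1 children=['J', 'F'] left=[] right=[] parent=U
Step 2 (up): focus=U path=root depth=0 children=['H'] (at root)
Step 3 (down 0): focus=H path=0 depth=1 children=['J', 'F'] left=[] right=[] parent=U

Answer: 0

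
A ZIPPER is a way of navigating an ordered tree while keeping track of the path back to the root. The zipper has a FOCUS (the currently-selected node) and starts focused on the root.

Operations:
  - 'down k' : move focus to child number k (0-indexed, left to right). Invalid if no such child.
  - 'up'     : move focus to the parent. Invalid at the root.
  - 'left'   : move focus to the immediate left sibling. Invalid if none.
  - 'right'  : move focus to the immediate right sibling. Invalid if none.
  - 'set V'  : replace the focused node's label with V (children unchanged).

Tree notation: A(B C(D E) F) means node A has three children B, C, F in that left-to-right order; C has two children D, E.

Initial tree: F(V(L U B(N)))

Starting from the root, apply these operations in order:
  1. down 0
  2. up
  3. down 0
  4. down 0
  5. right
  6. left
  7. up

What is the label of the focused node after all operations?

Step 1 (down 0): focus=V path=0 depth=1 children=['L', 'U', 'B'] left=[] right=[] parent=F
Step 2 (up): focus=F path=root depth=0 children=['V'] (at root)
Step 3 (down 0): focus=V path=0 depth=1 children=['L', 'U', 'B'] left=[] right=[] parent=F
Step 4 (down 0): focus=L path=0/0 depth=2 children=[] left=[] right=['U', 'B'] parent=V
Step 5 (right): focus=U path=0/1 depth=2 children=[] left=['L'] right=['B'] parent=V
Step 6 (left): focus=L path=0/0 depth=2 children=[] left=[] right=['U', 'B'] parent=V
Step 7 (up): focus=V path=0 depth=1 children=['L', 'U', 'B'] left=[] right=[] parent=F

Answer: V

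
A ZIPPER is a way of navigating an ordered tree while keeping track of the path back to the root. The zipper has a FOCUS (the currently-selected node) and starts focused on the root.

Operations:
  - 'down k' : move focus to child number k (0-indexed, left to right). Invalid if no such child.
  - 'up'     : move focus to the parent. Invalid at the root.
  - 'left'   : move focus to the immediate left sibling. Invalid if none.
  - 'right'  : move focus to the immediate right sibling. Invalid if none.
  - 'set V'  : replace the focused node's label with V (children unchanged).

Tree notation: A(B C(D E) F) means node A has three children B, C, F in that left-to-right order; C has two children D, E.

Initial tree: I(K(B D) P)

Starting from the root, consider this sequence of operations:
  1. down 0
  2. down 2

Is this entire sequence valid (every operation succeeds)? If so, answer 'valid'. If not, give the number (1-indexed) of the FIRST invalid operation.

Answer: 2

Derivation:
Step 1 (down 0): focus=K path=0 depth=1 children=['B', 'D'] left=[] right=['P'] parent=I
Step 2 (down 2): INVALID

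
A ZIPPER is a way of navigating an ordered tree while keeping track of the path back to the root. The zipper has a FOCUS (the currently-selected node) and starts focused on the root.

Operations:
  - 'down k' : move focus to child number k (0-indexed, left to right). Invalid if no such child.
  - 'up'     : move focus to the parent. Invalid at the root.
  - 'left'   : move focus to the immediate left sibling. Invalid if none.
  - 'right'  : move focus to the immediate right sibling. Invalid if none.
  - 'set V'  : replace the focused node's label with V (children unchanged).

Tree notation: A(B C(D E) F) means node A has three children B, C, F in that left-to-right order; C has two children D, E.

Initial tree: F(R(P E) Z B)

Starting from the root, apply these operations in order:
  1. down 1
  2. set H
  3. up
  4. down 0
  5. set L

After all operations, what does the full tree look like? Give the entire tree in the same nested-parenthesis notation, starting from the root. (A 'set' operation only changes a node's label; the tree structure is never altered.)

Answer: F(L(P E) H B)

Derivation:
Step 1 (down 1): focus=Z path=1 depth=1 children=[] left=['R'] right=['B'] parent=F
Step 2 (set H): focus=H path=1 depth=1 children=[] left=['R'] right=['B'] parent=F
Step 3 (up): focus=F path=root depth=0 children=['R', 'H', 'B'] (at root)
Step 4 (down 0): focus=R path=0 depth=1 children=['P', 'E'] left=[] right=['H', 'B'] parent=F
Step 5 (set L): focus=L path=0 depth=1 children=['P', 'E'] left=[] right=['H', 'B'] parent=F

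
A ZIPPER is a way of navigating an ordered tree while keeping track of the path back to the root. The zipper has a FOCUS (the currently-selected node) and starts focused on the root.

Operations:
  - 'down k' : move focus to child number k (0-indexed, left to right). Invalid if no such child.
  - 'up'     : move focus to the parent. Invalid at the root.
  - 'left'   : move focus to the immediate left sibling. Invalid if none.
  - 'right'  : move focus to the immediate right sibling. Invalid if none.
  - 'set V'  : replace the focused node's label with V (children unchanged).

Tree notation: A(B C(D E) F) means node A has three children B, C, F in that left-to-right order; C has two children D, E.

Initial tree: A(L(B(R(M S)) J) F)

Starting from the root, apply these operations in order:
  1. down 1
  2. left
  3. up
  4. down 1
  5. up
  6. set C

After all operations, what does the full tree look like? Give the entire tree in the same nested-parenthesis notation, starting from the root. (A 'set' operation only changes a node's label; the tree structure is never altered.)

Answer: C(L(B(R(M S)) J) F)

Derivation:
Step 1 (down 1): focus=F path=1 depth=1 children=[] left=['L'] right=[] parent=A
Step 2 (left): focus=L path=0 depth=1 children=['B', 'J'] left=[] right=['F'] parent=A
Step 3 (up): focus=A path=root depth=0 children=['L', 'F'] (at root)
Step 4 (down 1): focus=F path=1 depth=1 children=[] left=['L'] right=[] parent=A
Step 5 (up): focus=A path=root depth=0 children=['L', 'F'] (at root)
Step 6 (set C): focus=C path=root depth=0 children=['L', 'F'] (at root)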